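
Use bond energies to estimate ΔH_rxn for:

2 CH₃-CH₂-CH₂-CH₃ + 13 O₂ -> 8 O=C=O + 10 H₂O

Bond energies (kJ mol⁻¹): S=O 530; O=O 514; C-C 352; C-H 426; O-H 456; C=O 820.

Bonds broken (reactants):
  C-C: 6 × 352 = 2112
  C-H: 20 × 426 = 8520
  O=O: 13 × 514 = 6682
  Σ(broken) = 17314 kJ
Bonds formed (products):
  C=O: 16 × 820 = 13120
  O-H: 20 × 456 = 9120
  Σ(formed) = 22240 kJ
ΔH = Σ(broken) − Σ(formed) = 17314 − 22240 = −4926 kJ

ΔH ≈ −4926 kJ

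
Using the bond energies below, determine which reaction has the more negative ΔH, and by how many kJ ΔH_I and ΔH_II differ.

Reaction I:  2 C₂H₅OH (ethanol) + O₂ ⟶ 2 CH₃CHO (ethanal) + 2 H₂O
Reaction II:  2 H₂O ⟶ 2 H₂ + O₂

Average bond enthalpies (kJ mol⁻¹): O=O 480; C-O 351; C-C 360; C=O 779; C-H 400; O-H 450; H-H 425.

Reaction I:
  Bonds broken (reactants):
    C-C: 2 × 360 = 720
    C-H: 10 × 400 = 4000
    C-O: 2 × 351 = 702
    O-H: 2 × 450 = 900
    O=O: 1 × 480 = 480
    Σ(broken) = 6802 kJ
  Bonds formed (products):
    C-C: 2 × 360 = 720
    C-H: 8 × 400 = 3200
    C=O: 2 × 779 = 1558
    O-H: 4 × 450 = 1800
    Σ(formed) = 7278 kJ
  ΔH_I = 6802 − 7278 = −476 kJ
Reaction II:
  Bonds broken (reactants):
    O-H: 4 × 450 = 1800
    Σ(broken) = 1800 kJ
  Bonds formed (products):
    H-H: 2 × 425 = 850
    O=O: 1 × 480 = 480
    Σ(formed) = 1330 kJ
  ΔH_II = 1800 − 1330 = +470 kJ
ΔH_I − ΔH_II = −946 kJ, so reaction I has the more negative ΔH; |ΔH_I − ΔH_II| = 946 kJ.

Reaction I, by 946 kJ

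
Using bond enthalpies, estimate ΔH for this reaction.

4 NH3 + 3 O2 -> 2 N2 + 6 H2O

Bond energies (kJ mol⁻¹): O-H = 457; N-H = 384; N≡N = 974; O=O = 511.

ΔH ≈ −1291 kJ

Bonds broken (reactants):
  N-H: 12 × 384 = 4608
  O=O: 3 × 511 = 1533
  Σ(broken) = 6141 kJ
Bonds formed (products):
  N≡N: 2 × 974 = 1948
  O-H: 12 × 457 = 5484
  Σ(formed) = 7432 kJ
ΔH = Σ(broken) − Σ(formed) = 6141 − 7432 = −1291 kJ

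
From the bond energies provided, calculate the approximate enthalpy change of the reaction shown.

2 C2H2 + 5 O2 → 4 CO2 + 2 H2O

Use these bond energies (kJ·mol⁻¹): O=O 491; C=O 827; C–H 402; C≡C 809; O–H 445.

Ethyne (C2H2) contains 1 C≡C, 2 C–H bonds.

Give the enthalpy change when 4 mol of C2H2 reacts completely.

Bonds broken (reactants):
  C≡C: 2 × 809 = 1618
  C–H: 4 × 402 = 1608
  O=O: 5 × 491 = 2455
  Σ(broken) = 5681 kJ
Bonds formed (products):
  C=O: 8 × 827 = 6616
  O–H: 4 × 445 = 1780
  Σ(formed) = 8396 kJ
ΔH = Σ(broken) − Σ(formed) = 5681 − 8396 = −2715 kJ
For 2× the reaction as written: 2 × (−2715) = −5430 kJ

ΔH = −5430 kJ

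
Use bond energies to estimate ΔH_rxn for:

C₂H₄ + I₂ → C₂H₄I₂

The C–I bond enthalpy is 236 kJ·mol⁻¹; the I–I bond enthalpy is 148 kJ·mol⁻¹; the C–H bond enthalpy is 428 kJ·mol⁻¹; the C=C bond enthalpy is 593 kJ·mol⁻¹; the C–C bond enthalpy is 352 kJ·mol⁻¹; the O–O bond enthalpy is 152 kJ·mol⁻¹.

Bonds broken (reactants):
  C–H: 4 × 428 = 1712
  C=C: 1 × 593 = 593
  I–I: 1 × 148 = 148
  Σ(broken) = 2453 kJ
Bonds formed (products):
  C–C: 1 × 352 = 352
  C–H: 4 × 428 = 1712
  C–I: 2 × 236 = 472
  Σ(formed) = 2536 kJ
ΔH = Σ(broken) − Σ(formed) = 2453 − 2536 = −83 kJ

ΔH ≈ −83 kJ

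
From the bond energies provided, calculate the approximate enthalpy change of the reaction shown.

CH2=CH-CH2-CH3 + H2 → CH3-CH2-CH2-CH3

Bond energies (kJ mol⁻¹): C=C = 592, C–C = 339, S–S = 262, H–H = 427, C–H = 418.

ΔH ≈ −156 kJ

Bonds broken (reactants):
  C–C: 2 × 339 = 678
  C–H: 8 × 418 = 3344
  C=C: 1 × 592 = 592
  H–H: 1 × 427 = 427
  Σ(broken) = 5041 kJ
Bonds formed (products):
  C–C: 3 × 339 = 1017
  C–H: 10 × 418 = 4180
  Σ(formed) = 5197 kJ
ΔH = Σ(broken) − Σ(formed) = 5041 − 5197 = −156 kJ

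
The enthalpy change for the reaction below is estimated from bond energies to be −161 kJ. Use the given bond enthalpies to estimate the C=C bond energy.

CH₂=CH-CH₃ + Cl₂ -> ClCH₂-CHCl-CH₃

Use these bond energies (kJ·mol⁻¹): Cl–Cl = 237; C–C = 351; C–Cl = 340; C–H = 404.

D(C=C) ≈ 633 kJ/mol

Let D be the C=C bond energy.
Σ(broken) = 1×351 + 6×404 + 1×D + 1×237 = 3012 + D
Σ(formed) = 2×351 + 2×340 + 6×404 = 3806
ΔH = Σ(broken) − Σ(formed) = (3012 + D) − (3806) = −794 + D
Setting this equal to −161 kJ gives D = 633 kJ/mol.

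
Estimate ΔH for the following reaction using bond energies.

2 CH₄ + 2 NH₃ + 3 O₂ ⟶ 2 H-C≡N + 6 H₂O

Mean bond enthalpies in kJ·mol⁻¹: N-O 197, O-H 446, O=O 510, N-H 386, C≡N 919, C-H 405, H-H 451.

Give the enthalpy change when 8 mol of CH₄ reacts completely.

Bonds broken (reactants):
  C-H: 8 × 405 = 3240
  N-H: 6 × 386 = 2316
  O=O: 3 × 510 = 1530
  Σ(broken) = 7086 kJ
Bonds formed (products):
  C≡N: 2 × 919 = 1838
  C-H: 2 × 405 = 810
  O-H: 12 × 446 = 5352
  Σ(formed) = 8000 kJ
ΔH = Σ(broken) − Σ(formed) = 7086 − 8000 = −914 kJ
For 4× the reaction as written: 4 × (−914) = −3656 kJ

ΔH = −3656 kJ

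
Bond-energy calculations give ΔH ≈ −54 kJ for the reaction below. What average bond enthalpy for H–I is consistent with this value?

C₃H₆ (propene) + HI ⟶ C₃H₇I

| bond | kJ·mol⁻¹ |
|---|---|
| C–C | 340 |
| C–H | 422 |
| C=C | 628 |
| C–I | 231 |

Let D be the H–I bond energy.
Σ(broken) = 1×340 + 6×422 + 1×628 + 1×D = 3500 + D
Σ(formed) = 2×340 + 7×422 + 1×231 = 3865
ΔH = Σ(broken) − Σ(formed) = (3500 + D) − (3865) = −365 + D
Setting this equal to −54 kJ gives D = 311 kJ/mol.

D(H–I) ≈ 311 kJ/mol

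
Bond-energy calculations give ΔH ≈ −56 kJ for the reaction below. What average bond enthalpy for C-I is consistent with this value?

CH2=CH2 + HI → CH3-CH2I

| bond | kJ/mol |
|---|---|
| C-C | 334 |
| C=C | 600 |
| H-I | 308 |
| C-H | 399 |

D(C-I) ≈ 231 kJ/mol

Let D be the C-I bond energy.
Σ(broken) = 4×399 + 1×600 + 1×308 = 2504
Σ(formed) = 1×334 + 5×399 + 1×D = 2329 + D
ΔH = Σ(broken) − Σ(formed) = (2504) − (2329 + D) = +175 − D
Setting this equal to −56 kJ gives D = 231 kJ/mol.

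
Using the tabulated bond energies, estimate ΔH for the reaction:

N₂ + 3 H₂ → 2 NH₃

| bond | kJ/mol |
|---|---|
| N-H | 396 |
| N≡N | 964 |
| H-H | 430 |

Bonds broken (reactants):
  H-H: 3 × 430 = 1290
  N≡N: 1 × 964 = 964
  Σ(broken) = 2254 kJ
Bonds formed (products):
  N-H: 6 × 396 = 2376
  Σ(formed) = 2376 kJ
ΔH = Σ(broken) − Σ(formed) = 2254 − 2376 = −122 kJ

ΔH ≈ −122 kJ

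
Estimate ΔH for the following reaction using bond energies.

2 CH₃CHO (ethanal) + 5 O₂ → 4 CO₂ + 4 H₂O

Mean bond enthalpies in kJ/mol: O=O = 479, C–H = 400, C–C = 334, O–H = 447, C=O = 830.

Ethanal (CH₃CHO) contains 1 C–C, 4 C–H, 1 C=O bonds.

ΔH ≈ −2293 kJ

Bonds broken (reactants):
  C–C: 2 × 334 = 668
  C–H: 8 × 400 = 3200
  C=O: 2 × 830 = 1660
  O=O: 5 × 479 = 2395
  Σ(broken) = 7923 kJ
Bonds formed (products):
  C=O: 8 × 830 = 6640
  O–H: 8 × 447 = 3576
  Σ(formed) = 10216 kJ
ΔH = Σ(broken) − Σ(formed) = 7923 − 10216 = −2293 kJ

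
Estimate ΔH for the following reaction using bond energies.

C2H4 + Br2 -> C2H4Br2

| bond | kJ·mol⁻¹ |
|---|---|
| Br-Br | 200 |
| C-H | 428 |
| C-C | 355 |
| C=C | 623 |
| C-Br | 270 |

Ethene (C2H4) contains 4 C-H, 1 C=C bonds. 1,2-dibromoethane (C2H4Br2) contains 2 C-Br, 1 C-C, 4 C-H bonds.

Bonds broken (reactants):
  Br-Br: 1 × 200 = 200
  C-H: 4 × 428 = 1712
  C=C: 1 × 623 = 623
  Σ(broken) = 2535 kJ
Bonds formed (products):
  C-Br: 2 × 270 = 540
  C-C: 1 × 355 = 355
  C-H: 4 × 428 = 1712
  Σ(formed) = 2607 kJ
ΔH = Σ(broken) − Σ(formed) = 2535 − 2607 = −72 kJ

ΔH ≈ −72 kJ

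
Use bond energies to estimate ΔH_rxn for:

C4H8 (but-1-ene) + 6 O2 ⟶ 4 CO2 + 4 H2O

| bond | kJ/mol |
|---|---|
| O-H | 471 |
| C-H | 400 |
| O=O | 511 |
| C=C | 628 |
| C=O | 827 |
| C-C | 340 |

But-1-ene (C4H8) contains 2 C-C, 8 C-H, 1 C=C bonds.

Bonds broken (reactants):
  C-C: 2 × 340 = 680
  C-H: 8 × 400 = 3200
  C=C: 1 × 628 = 628
  O=O: 6 × 511 = 3066
  Σ(broken) = 7574 kJ
Bonds formed (products):
  C=O: 8 × 827 = 6616
  O-H: 8 × 471 = 3768
  Σ(formed) = 10384 kJ
ΔH = Σ(broken) − Σ(formed) = 7574 − 10384 = −2810 kJ

ΔH ≈ −2810 kJ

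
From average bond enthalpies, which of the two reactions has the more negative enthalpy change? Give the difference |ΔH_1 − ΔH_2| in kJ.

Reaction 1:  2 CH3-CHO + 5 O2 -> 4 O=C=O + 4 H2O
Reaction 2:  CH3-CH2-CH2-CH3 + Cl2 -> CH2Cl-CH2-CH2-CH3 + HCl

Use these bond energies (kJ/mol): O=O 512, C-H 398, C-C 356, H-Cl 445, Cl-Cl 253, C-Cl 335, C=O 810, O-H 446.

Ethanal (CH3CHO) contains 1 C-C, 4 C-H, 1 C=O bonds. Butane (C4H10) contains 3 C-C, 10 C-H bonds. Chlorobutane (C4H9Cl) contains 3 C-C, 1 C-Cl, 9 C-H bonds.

Reaction 1, by 1843 kJ

Reaction 1:
  Bonds broken (reactants):
    C-C: 2 × 356 = 712
    C-H: 8 × 398 = 3184
    C=O: 2 × 810 = 1620
    O=O: 5 × 512 = 2560
    Σ(broken) = 8076 kJ
  Bonds formed (products):
    C=O: 8 × 810 = 6480
    O-H: 8 × 446 = 3568
    Σ(formed) = 10048 kJ
  ΔH_1 = 8076 − 10048 = −1972 kJ
Reaction 2:
  Bonds broken (reactants):
    C-C: 3 × 356 = 1068
    C-H: 10 × 398 = 3980
    Cl-Cl: 1 × 253 = 253
    Σ(broken) = 5301 kJ
  Bonds formed (products):
    C-C: 3 × 356 = 1068
    C-Cl: 1 × 335 = 335
    C-H: 9 × 398 = 3582
    H-Cl: 1 × 445 = 445
    Σ(formed) = 5430 kJ
  ΔH_2 = 5301 − 5430 = −129 kJ
ΔH_1 − ΔH_2 = −1843 kJ, so reaction 1 has the more negative ΔH; |ΔH_1 − ΔH_2| = 1843 kJ.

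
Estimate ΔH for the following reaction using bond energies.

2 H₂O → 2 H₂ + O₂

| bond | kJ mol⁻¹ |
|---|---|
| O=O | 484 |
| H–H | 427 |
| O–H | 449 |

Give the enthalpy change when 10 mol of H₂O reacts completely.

Bonds broken (reactants):
  O–H: 4 × 449 = 1796
  Σ(broken) = 1796 kJ
Bonds formed (products):
  H–H: 2 × 427 = 854
  O=O: 1 × 484 = 484
  Σ(formed) = 1338 kJ
ΔH = Σ(broken) − Σ(formed) = 1796 − 1338 = +458 kJ
For 5× the reaction as written: 5 × (+458) = +2290 kJ

ΔH = +2290 kJ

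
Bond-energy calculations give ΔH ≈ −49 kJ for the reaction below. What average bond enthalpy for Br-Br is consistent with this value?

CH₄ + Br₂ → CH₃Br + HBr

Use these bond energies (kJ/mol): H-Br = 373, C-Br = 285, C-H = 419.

D(Br-Br) ≈ 190 kJ/mol

Let D be the Br-Br bond energy.
Σ(broken) = 1×D + 4×419 = 1676 + D
Σ(formed) = 1×285 + 3×419 + 1×373 = 1915
ΔH = Σ(broken) − Σ(formed) = (1676 + D) − (1915) = −239 + D
Setting this equal to −49 kJ gives D = 190 kJ/mol.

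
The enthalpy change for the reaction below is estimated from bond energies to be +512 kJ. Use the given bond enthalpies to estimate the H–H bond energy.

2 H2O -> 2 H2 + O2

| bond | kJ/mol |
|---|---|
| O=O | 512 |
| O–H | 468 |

Let D be the H–H bond energy.
Σ(broken) = 4×468 = 1872
Σ(formed) = 2×D + 1×512 = 512 + 2D
ΔH = Σ(broken) − Σ(formed) = (1872) − (512 + 2D) = +1360 − 2D
Setting this equal to +512 kJ gives 2D = 848, so D = 424 kJ/mol.

D(H–H) ≈ 424 kJ/mol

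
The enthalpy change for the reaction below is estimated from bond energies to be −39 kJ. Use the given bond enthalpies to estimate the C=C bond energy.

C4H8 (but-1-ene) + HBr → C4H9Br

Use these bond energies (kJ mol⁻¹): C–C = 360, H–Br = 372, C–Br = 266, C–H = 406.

D(C=C) ≈ 621 kJ/mol

Let D be the C=C bond energy.
Σ(broken) = 2×360 + 8×406 + 1×D + 1×372 = 4340 + D
Σ(formed) = 1×266 + 3×360 + 9×406 = 5000
ΔH = Σ(broken) − Σ(formed) = (4340 + D) − (5000) = −660 + D
Setting this equal to −39 kJ gives D = 621 kJ/mol.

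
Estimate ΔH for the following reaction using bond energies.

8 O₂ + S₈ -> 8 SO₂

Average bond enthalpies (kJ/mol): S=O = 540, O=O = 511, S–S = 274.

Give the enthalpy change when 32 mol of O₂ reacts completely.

Bonds broken (reactants):
  O=O: 8 × 511 = 4088
  S–S: 8 × 274 = 2192
  Σ(broken) = 6280 kJ
Bonds formed (products):
  S=O: 16 × 540 = 8640
  Σ(formed) = 8640 kJ
ΔH = Σ(broken) − Σ(formed) = 6280 − 8640 = −2360 kJ
For 4× the reaction as written: 4 × (−2360) = −9440 kJ

ΔH = −9440 kJ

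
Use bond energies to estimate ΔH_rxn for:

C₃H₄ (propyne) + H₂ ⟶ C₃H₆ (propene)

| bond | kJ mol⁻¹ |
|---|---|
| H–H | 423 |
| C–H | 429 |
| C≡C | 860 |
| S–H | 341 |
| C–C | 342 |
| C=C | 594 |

Bonds broken (reactants):
  C≡C: 1 × 860 = 860
  C–C: 1 × 342 = 342
  C–H: 4 × 429 = 1716
  H–H: 1 × 423 = 423
  Σ(broken) = 3341 kJ
Bonds formed (products):
  C–C: 1 × 342 = 342
  C–H: 6 × 429 = 2574
  C=C: 1 × 594 = 594
  Σ(formed) = 3510 kJ
ΔH = Σ(broken) − Σ(formed) = 3341 − 3510 = −169 kJ

ΔH ≈ −169 kJ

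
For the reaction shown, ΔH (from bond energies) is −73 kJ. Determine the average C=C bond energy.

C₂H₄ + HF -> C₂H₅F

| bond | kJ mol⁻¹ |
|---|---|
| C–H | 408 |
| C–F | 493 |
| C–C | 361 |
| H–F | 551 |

Let D be the C=C bond energy.
Σ(broken) = 4×408 + 1×D + 1×551 = 2183 + D
Σ(formed) = 1×361 + 1×493 + 5×408 = 2894
ΔH = Σ(broken) − Σ(formed) = (2183 + D) − (2894) = −711 + D
Setting this equal to −73 kJ gives D = 638 kJ/mol.

D(C=C) ≈ 638 kJ/mol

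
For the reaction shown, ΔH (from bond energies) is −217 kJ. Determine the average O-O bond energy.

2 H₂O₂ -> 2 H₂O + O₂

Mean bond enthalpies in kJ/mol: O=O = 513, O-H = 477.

Let D be the O-O bond energy.
Σ(broken) = 4×477 + 2×D = 1908 + 2D
Σ(formed) = 4×477 + 1×513 = 2421
ΔH = Σ(broken) − Σ(formed) = (1908 + 2D) − (2421) = −513 + 2D
Setting this equal to −217 kJ gives 2D = 296, so D = 148 kJ/mol.

D(O-O) ≈ 148 kJ/mol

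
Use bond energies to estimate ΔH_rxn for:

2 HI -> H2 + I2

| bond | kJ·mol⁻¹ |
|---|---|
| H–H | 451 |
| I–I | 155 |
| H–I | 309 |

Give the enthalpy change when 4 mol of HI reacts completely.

ΔH = +24 kJ

Bonds broken (reactants):
  H–I: 2 × 309 = 618
  Σ(broken) = 618 kJ
Bonds formed (products):
  H–H: 1 × 451 = 451
  I–I: 1 × 155 = 155
  Σ(formed) = 606 kJ
ΔH = Σ(broken) − Σ(formed) = 618 − 606 = +12 kJ
For 2× the reaction as written: 2 × (+12) = +24 kJ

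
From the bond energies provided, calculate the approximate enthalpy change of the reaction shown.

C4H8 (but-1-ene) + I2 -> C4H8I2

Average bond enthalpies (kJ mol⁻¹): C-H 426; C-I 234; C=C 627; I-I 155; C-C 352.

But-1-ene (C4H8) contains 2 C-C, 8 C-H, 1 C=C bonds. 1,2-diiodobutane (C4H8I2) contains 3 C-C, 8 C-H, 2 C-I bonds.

Bonds broken (reactants):
  C-C: 2 × 352 = 704
  C-H: 8 × 426 = 3408
  C=C: 1 × 627 = 627
  I-I: 1 × 155 = 155
  Σ(broken) = 4894 kJ
Bonds formed (products):
  C-C: 3 × 352 = 1056
  C-H: 8 × 426 = 3408
  C-I: 2 × 234 = 468
  Σ(formed) = 4932 kJ
ΔH = Σ(broken) − Σ(formed) = 4894 − 4932 = −38 kJ

ΔH ≈ −38 kJ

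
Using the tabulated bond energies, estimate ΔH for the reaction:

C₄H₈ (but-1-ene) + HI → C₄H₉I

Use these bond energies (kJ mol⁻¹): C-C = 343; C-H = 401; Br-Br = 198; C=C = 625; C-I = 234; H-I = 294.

Bonds broken (reactants):
  C-C: 2 × 343 = 686
  C-H: 8 × 401 = 3208
  C=C: 1 × 625 = 625
  H-I: 1 × 294 = 294
  Σ(broken) = 4813 kJ
Bonds formed (products):
  C-C: 3 × 343 = 1029
  C-H: 9 × 401 = 3609
  C-I: 1 × 234 = 234
  Σ(formed) = 4872 kJ
ΔH = Σ(broken) − Σ(formed) = 4813 − 4872 = −59 kJ

ΔH ≈ −59 kJ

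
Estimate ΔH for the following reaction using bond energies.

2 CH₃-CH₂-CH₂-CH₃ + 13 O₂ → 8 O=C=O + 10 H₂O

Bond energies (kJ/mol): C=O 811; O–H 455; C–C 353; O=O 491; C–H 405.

ΔH ≈ −5475 kJ

Bonds broken (reactants):
  C–C: 6 × 353 = 2118
  C–H: 20 × 405 = 8100
  O=O: 13 × 491 = 6383
  Σ(broken) = 16601 kJ
Bonds formed (products):
  C=O: 16 × 811 = 12976
  O–H: 20 × 455 = 9100
  Σ(formed) = 22076 kJ
ΔH = Σ(broken) − Σ(formed) = 16601 − 22076 = −5475 kJ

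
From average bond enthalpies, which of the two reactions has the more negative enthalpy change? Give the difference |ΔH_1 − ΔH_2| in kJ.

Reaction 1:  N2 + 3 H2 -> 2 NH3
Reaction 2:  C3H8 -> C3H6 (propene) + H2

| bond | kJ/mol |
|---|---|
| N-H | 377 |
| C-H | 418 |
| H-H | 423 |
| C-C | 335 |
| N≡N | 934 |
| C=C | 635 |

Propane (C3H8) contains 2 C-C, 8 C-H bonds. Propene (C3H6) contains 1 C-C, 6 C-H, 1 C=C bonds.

Reaction 1:
  Bonds broken (reactants):
    H-H: 3 × 423 = 1269
    N≡N: 1 × 934 = 934
    Σ(broken) = 2203 kJ
  Bonds formed (products):
    N-H: 6 × 377 = 2262
    Σ(formed) = 2262 kJ
  ΔH_1 = 2203 − 2262 = −59 kJ
Reaction 2:
  Bonds broken (reactants):
    C-C: 2 × 335 = 670
    C-H: 8 × 418 = 3344
    Σ(broken) = 4014 kJ
  Bonds formed (products):
    C-C: 1 × 335 = 335
    C-H: 6 × 418 = 2508
    C=C: 1 × 635 = 635
    H-H: 1 × 423 = 423
    Σ(formed) = 3901 kJ
  ΔH_2 = 4014 − 3901 = +113 kJ
ΔH_1 − ΔH_2 = −172 kJ, so reaction 1 has the more negative ΔH; |ΔH_1 − ΔH_2| = 172 kJ.

Reaction 1, by 172 kJ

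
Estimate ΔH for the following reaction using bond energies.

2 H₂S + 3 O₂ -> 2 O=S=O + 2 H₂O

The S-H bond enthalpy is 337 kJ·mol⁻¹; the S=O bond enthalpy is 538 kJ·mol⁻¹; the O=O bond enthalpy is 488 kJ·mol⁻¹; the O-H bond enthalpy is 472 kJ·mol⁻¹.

ΔH ≈ −1228 kJ

Bonds broken (reactants):
  O=O: 3 × 488 = 1464
  S-H: 4 × 337 = 1348
  Σ(broken) = 2812 kJ
Bonds formed (products):
  O-H: 4 × 472 = 1888
  S=O: 4 × 538 = 2152
  Σ(formed) = 4040 kJ
ΔH = Σ(broken) − Σ(formed) = 2812 − 4040 = −1228 kJ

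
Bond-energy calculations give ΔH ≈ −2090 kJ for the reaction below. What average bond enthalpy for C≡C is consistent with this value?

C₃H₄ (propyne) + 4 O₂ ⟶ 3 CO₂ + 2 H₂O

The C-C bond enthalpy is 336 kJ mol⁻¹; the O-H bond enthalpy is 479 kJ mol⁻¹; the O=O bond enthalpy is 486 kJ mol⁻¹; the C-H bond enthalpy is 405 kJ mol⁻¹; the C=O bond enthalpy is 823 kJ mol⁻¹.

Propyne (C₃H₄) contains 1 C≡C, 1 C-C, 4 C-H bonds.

Let D be the C≡C bond energy.
Σ(broken) = 1×D + 1×336 + 4×405 + 4×486 = 3900 + D
Σ(formed) = 6×823 + 4×479 = 6854
ΔH = Σ(broken) − Σ(formed) = (3900 + D) − (6854) = −2954 + D
Setting this equal to −2090 kJ gives D = 864 kJ/mol.

D(C≡C) ≈ 864 kJ/mol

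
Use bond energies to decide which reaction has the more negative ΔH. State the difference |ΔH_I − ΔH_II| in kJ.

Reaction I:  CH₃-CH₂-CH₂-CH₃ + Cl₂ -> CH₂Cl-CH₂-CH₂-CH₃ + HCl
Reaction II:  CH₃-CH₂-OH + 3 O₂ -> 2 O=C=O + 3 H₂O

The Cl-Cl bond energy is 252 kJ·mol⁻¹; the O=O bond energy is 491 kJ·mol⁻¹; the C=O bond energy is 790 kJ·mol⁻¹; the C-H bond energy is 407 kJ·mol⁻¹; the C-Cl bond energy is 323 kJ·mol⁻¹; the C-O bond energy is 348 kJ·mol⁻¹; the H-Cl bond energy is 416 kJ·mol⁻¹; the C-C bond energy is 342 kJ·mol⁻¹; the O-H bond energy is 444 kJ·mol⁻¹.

Reaction I:
  Bonds broken (reactants):
    C-C: 3 × 342 = 1026
    C-H: 10 × 407 = 4070
    Cl-Cl: 1 × 252 = 252
    Σ(broken) = 5348 kJ
  Bonds formed (products):
    C-C: 3 × 342 = 1026
    C-Cl: 1 × 323 = 323
    C-H: 9 × 407 = 3663
    H-Cl: 1 × 416 = 416
    Σ(formed) = 5428 kJ
  ΔH_I = 5348 − 5428 = −80 kJ
Reaction II:
  Bonds broken (reactants):
    C-C: 1 × 342 = 342
    C-H: 5 × 407 = 2035
    C-O: 1 × 348 = 348
    O-H: 1 × 444 = 444
    O=O: 3 × 491 = 1473
    Σ(broken) = 4642 kJ
  Bonds formed (products):
    C=O: 4 × 790 = 3160
    O-H: 6 × 444 = 2664
    Σ(formed) = 5824 kJ
  ΔH_II = 4642 − 5824 = −1182 kJ
ΔH_I − ΔH_II = +1102 kJ, so reaction II has the more negative ΔH; |ΔH_I − ΔH_II| = 1102 kJ.

Reaction II, by 1102 kJ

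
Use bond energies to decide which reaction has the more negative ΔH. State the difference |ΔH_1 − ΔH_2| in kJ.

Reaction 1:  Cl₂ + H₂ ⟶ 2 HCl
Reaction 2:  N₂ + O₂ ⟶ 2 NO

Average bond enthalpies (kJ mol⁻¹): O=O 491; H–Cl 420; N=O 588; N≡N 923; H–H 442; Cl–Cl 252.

Reaction 1, by 384 kJ

Reaction 1:
  Bonds broken (reactants):
    Cl–Cl: 1 × 252 = 252
    H–H: 1 × 442 = 442
    Σ(broken) = 694 kJ
  Bonds formed (products):
    H–Cl: 2 × 420 = 840
    Σ(formed) = 840 kJ
  ΔH_1 = 694 − 840 = −146 kJ
Reaction 2:
  Bonds broken (reactants):
    N≡N: 1 × 923 = 923
    O=O: 1 × 491 = 491
    Σ(broken) = 1414 kJ
  Bonds formed (products):
    N=O: 2 × 588 = 1176
    Σ(formed) = 1176 kJ
  ΔH_2 = 1414 − 1176 = +238 kJ
ΔH_1 − ΔH_2 = −384 kJ, so reaction 1 has the more negative ΔH; |ΔH_1 − ΔH_2| = 384 kJ.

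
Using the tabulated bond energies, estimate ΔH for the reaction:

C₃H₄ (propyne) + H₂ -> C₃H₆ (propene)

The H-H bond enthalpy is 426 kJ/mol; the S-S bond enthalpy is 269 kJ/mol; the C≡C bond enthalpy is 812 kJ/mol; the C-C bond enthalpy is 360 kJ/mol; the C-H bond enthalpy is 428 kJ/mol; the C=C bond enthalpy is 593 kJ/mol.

ΔH ≈ −211 kJ

Bonds broken (reactants):
  C≡C: 1 × 812 = 812
  C-C: 1 × 360 = 360
  C-H: 4 × 428 = 1712
  H-H: 1 × 426 = 426
  Σ(broken) = 3310 kJ
Bonds formed (products):
  C-C: 1 × 360 = 360
  C-H: 6 × 428 = 2568
  C=C: 1 × 593 = 593
  Σ(formed) = 3521 kJ
ΔH = Σ(broken) − Σ(formed) = 3310 − 3521 = −211 kJ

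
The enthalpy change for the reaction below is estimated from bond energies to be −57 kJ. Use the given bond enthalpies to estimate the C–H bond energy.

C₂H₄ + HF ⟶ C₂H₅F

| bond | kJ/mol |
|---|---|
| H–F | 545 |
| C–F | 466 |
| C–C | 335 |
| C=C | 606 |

Let D be the C–H bond energy.
Σ(broken) = 4×D + 1×606 + 1×545 = 1151 + 4D
Σ(formed) = 1×335 + 1×466 + 5×D = 801 + 5D
ΔH = Σ(broken) − Σ(formed) = (1151 + 4D) − (801 + 5D) = +350 − D
Setting this equal to −57 kJ gives D = 407 kJ/mol.

D(C–H) ≈ 407 kJ/mol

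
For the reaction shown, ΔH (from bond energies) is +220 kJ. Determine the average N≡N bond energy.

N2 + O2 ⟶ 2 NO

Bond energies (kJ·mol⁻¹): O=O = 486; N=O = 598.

D(N≡N) ≈ 930 kJ/mol

Let D be the N≡N bond energy.
Σ(broken) = 1×D + 1×486 = 486 + D
Σ(formed) = 2×598 = 1196
ΔH = Σ(broken) − Σ(formed) = (486 + D) − (1196) = −710 + D
Setting this equal to +220 kJ gives D = 930 kJ/mol.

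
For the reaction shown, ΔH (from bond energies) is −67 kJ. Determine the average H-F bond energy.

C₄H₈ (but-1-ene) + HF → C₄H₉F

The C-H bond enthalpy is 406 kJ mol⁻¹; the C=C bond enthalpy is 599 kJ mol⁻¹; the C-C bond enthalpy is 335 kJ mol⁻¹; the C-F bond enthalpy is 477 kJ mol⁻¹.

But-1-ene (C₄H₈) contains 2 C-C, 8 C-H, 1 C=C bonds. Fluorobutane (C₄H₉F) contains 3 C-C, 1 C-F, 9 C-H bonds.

D(H-F) ≈ 552 kJ/mol

Let D be the H-F bond energy.
Σ(broken) = 2×335 + 8×406 + 1×599 + 1×D = 4517 + D
Σ(formed) = 3×335 + 1×477 + 9×406 = 5136
ΔH = Σ(broken) − Σ(formed) = (4517 + D) − (5136) = −619 + D
Setting this equal to −67 kJ gives D = 552 kJ/mol.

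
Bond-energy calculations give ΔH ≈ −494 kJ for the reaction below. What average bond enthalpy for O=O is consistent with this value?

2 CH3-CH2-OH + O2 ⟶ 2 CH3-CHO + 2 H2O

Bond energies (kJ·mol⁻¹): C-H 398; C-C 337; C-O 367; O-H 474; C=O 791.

Let D be the O=O bond energy.
Σ(broken) = 2×337 + 10×398 + 2×367 + 2×474 + 1×D = 6336 + D
Σ(formed) = 2×337 + 8×398 + 2×791 + 4×474 = 7336
ΔH = Σ(broken) − Σ(formed) = (6336 + D) − (7336) = −1000 + D
Setting this equal to −494 kJ gives D = 506 kJ/mol.

D(O=O) ≈ 506 kJ/mol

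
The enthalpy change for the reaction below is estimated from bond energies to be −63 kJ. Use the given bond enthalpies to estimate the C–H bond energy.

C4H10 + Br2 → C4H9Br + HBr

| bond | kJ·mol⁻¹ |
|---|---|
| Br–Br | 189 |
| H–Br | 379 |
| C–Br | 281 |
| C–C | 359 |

Let D be the C–H bond energy.
Σ(broken) = 1×189 + 3×359 + 10×D = 1266 + 10D
Σ(formed) = 1×281 + 3×359 + 9×D + 1×379 = 1737 + 9D
ΔH = Σ(broken) − Σ(formed) = (1266 + 10D) − (1737 + 9D) = −471 + D
Setting this equal to −63 kJ gives D = 408 kJ/mol.

D(C–H) ≈ 408 kJ/mol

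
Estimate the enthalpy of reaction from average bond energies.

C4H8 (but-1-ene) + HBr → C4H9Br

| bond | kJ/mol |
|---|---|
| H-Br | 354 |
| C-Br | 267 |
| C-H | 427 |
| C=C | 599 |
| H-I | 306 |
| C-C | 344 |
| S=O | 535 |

Bonds broken (reactants):
  C-C: 2 × 344 = 688
  C-H: 8 × 427 = 3416
  C=C: 1 × 599 = 599
  H-Br: 1 × 354 = 354
  Σ(broken) = 5057 kJ
Bonds formed (products):
  C-Br: 1 × 267 = 267
  C-C: 3 × 344 = 1032
  C-H: 9 × 427 = 3843
  Σ(formed) = 5142 kJ
ΔH = Σ(broken) − Σ(formed) = 5057 − 5142 = −85 kJ

ΔH ≈ −85 kJ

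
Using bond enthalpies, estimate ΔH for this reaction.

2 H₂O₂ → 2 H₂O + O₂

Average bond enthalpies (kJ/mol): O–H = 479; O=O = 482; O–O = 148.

Bonds broken (reactants):
  O–H: 4 × 479 = 1916
  O–O: 2 × 148 = 296
  Σ(broken) = 2212 kJ
Bonds formed (products):
  O–H: 4 × 479 = 1916
  O=O: 1 × 482 = 482
  Σ(formed) = 2398 kJ
ΔH = Σ(broken) − Σ(formed) = 2212 − 2398 = −186 kJ

ΔH ≈ −186 kJ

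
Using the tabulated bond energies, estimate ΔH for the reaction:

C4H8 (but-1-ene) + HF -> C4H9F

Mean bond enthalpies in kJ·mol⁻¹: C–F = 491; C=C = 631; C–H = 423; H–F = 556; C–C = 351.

ΔH ≈ −78 kJ

Bonds broken (reactants):
  C–C: 2 × 351 = 702
  C–H: 8 × 423 = 3384
  C=C: 1 × 631 = 631
  H–F: 1 × 556 = 556
  Σ(broken) = 5273 kJ
Bonds formed (products):
  C–C: 3 × 351 = 1053
  C–F: 1 × 491 = 491
  C–H: 9 × 423 = 3807
  Σ(formed) = 5351 kJ
ΔH = Σ(broken) − Σ(formed) = 5273 − 5351 = −78 kJ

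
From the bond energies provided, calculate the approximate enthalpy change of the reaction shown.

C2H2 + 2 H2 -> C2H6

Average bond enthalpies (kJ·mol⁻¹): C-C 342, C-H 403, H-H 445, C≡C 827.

Bonds broken (reactants):
  C≡C: 1 × 827 = 827
  C-H: 2 × 403 = 806
  H-H: 2 × 445 = 890
  Σ(broken) = 2523 kJ
Bonds formed (products):
  C-C: 1 × 342 = 342
  C-H: 6 × 403 = 2418
  Σ(formed) = 2760 kJ
ΔH = Σ(broken) − Σ(formed) = 2523 − 2760 = −237 kJ

ΔH ≈ −237 kJ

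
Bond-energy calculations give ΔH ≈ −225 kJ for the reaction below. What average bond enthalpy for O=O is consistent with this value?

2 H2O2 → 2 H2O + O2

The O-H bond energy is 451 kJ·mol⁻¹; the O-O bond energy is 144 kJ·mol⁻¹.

D(O=O) ≈ 513 kJ/mol

Let D be the O=O bond energy.
Σ(broken) = 4×451 + 2×144 = 2092
Σ(formed) = 4×451 + 1×D = 1804 + D
ΔH = Σ(broken) − Σ(formed) = (2092) − (1804 + D) = +288 − D
Setting this equal to −225 kJ gives D = 513 kJ/mol.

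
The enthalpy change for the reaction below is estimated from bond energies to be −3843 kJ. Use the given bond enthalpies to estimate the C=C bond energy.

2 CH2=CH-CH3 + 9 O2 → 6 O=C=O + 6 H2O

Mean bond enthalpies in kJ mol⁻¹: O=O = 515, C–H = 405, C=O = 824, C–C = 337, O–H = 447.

D(C=C) ≈ 620 kJ/mol

Let D be the C=C bond energy.
Σ(broken) = 2×337 + 12×405 + 2×D + 9×515 = 10169 + 2D
Σ(formed) = 12×824 + 12×447 = 15252
ΔH = Σ(broken) − Σ(formed) = (10169 + 2D) − (15252) = −5083 + 2D
Setting this equal to −3843 kJ gives 2D = 1240, so D = 620 kJ/mol.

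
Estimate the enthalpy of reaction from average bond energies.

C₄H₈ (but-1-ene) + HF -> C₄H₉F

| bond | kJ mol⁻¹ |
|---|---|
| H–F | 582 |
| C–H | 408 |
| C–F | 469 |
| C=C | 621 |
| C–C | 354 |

Bonds broken (reactants):
  C–C: 2 × 354 = 708
  C–H: 8 × 408 = 3264
  C=C: 1 × 621 = 621
  H–F: 1 × 582 = 582
  Σ(broken) = 5175 kJ
Bonds formed (products):
  C–C: 3 × 354 = 1062
  C–F: 1 × 469 = 469
  C–H: 9 × 408 = 3672
  Σ(formed) = 5203 kJ
ΔH = Σ(broken) − Σ(formed) = 5175 − 5203 = −28 kJ

ΔH ≈ −28 kJ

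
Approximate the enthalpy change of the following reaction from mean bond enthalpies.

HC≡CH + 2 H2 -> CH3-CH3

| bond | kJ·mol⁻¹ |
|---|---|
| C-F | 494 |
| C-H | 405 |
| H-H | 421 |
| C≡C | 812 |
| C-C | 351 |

Bonds broken (reactants):
  C≡C: 1 × 812 = 812
  C-H: 2 × 405 = 810
  H-H: 2 × 421 = 842
  Σ(broken) = 2464 kJ
Bonds formed (products):
  C-C: 1 × 351 = 351
  C-H: 6 × 405 = 2430
  Σ(formed) = 2781 kJ
ΔH = Σ(broken) − Σ(formed) = 2464 − 2781 = −317 kJ

ΔH ≈ −317 kJ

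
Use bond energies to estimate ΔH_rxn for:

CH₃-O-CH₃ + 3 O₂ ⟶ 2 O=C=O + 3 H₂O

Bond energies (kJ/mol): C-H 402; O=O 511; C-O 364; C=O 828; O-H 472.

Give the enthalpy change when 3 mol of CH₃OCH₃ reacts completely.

ΔH = −4413 kJ

Bonds broken (reactants):
  C-H: 6 × 402 = 2412
  C-O: 2 × 364 = 728
  O=O: 3 × 511 = 1533
  Σ(broken) = 4673 kJ
Bonds formed (products):
  C=O: 4 × 828 = 3312
  O-H: 6 × 472 = 2832
  Σ(formed) = 6144 kJ
ΔH = Σ(broken) − Σ(formed) = 4673 − 6144 = −1471 kJ
For 3× the reaction as written: 3 × (−1471) = −4413 kJ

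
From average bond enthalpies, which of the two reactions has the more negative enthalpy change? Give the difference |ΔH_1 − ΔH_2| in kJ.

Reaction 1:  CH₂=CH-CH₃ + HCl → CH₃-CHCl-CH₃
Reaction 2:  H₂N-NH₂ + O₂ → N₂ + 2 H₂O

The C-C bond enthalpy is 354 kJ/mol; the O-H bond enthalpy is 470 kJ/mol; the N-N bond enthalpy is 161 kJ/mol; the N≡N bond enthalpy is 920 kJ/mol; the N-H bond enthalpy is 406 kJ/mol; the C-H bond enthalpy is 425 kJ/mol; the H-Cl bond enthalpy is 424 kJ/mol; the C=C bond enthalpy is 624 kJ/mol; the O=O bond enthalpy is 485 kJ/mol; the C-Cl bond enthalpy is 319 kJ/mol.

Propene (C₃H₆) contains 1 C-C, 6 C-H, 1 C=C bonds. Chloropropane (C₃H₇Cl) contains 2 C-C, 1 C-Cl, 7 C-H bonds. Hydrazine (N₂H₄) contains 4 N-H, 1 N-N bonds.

Reaction 1:
  Bonds broken (reactants):
    C-C: 1 × 354 = 354
    C-H: 6 × 425 = 2550
    C=C: 1 × 624 = 624
    H-Cl: 1 × 424 = 424
    Σ(broken) = 3952 kJ
  Bonds formed (products):
    C-C: 2 × 354 = 708
    C-Cl: 1 × 319 = 319
    C-H: 7 × 425 = 2975
    Σ(formed) = 4002 kJ
  ΔH_1 = 3952 − 4002 = −50 kJ
Reaction 2:
  Bonds broken (reactants):
    N-H: 4 × 406 = 1624
    N-N: 1 × 161 = 161
    O=O: 1 × 485 = 485
    Σ(broken) = 2270 kJ
  Bonds formed (products):
    N≡N: 1 × 920 = 920
    O-H: 4 × 470 = 1880
    Σ(formed) = 2800 kJ
  ΔH_2 = 2270 − 2800 = −530 kJ
ΔH_1 − ΔH_2 = +480 kJ, so reaction 2 has the more negative ΔH; |ΔH_1 − ΔH_2| = 480 kJ.

Reaction 2, by 480 kJ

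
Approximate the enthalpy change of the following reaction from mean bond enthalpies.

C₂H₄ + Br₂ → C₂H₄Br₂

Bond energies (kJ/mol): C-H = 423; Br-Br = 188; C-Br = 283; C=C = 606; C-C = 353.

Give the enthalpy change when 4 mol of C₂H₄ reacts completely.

Bonds broken (reactants):
  Br-Br: 1 × 188 = 188
  C-H: 4 × 423 = 1692
  C=C: 1 × 606 = 606
  Σ(broken) = 2486 kJ
Bonds formed (products):
  C-Br: 2 × 283 = 566
  C-C: 1 × 353 = 353
  C-H: 4 × 423 = 1692
  Σ(formed) = 2611 kJ
ΔH = Σ(broken) − Σ(formed) = 2486 − 2611 = −125 kJ
For 4× the reaction as written: 4 × (−125) = −500 kJ

ΔH = −500 kJ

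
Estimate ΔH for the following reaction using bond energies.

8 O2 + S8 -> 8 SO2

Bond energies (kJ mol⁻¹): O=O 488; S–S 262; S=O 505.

Bonds broken (reactants):
  O=O: 8 × 488 = 3904
  S–S: 8 × 262 = 2096
  Σ(broken) = 6000 kJ
Bonds formed (products):
  S=O: 16 × 505 = 8080
  Σ(formed) = 8080 kJ
ΔH = Σ(broken) − Σ(formed) = 6000 − 8080 = −2080 kJ

ΔH ≈ −2080 kJ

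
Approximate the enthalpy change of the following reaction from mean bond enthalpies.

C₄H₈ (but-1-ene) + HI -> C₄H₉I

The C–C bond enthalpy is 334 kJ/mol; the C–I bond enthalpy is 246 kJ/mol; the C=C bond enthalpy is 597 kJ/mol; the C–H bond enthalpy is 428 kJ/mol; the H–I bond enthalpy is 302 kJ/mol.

Bonds broken (reactants):
  C–C: 2 × 334 = 668
  C–H: 8 × 428 = 3424
  C=C: 1 × 597 = 597
  H–I: 1 × 302 = 302
  Σ(broken) = 4991 kJ
Bonds formed (products):
  C–C: 3 × 334 = 1002
  C–H: 9 × 428 = 3852
  C–I: 1 × 246 = 246
  Σ(formed) = 5100 kJ
ΔH = Σ(broken) − Σ(formed) = 4991 − 5100 = −109 kJ

ΔH ≈ −109 kJ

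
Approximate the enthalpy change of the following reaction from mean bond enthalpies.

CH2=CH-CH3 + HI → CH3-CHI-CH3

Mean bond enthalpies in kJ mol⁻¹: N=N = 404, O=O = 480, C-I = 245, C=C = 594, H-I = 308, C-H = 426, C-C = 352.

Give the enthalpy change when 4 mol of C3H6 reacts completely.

ΔH = −484 kJ

Bonds broken (reactants):
  C-C: 1 × 352 = 352
  C-H: 6 × 426 = 2556
  C=C: 1 × 594 = 594
  H-I: 1 × 308 = 308
  Σ(broken) = 3810 kJ
Bonds formed (products):
  C-C: 2 × 352 = 704
  C-H: 7 × 426 = 2982
  C-I: 1 × 245 = 245
  Σ(formed) = 3931 kJ
ΔH = Σ(broken) − Σ(formed) = 3810 − 3931 = −121 kJ
For 4× the reaction as written: 4 × (−121) = −484 kJ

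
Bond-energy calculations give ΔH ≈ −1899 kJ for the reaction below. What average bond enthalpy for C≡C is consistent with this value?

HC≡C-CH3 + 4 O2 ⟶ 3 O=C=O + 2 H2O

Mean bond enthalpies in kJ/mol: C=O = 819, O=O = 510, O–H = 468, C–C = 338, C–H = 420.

D(C≡C) ≈ 829 kJ/mol

Let D be the C≡C bond energy.
Σ(broken) = 1×D + 1×338 + 4×420 + 4×510 = 4058 + D
Σ(formed) = 6×819 + 4×468 = 6786
ΔH = Σ(broken) − Σ(formed) = (4058 + D) − (6786) = −2728 + D
Setting this equal to −1899 kJ gives D = 829 kJ/mol.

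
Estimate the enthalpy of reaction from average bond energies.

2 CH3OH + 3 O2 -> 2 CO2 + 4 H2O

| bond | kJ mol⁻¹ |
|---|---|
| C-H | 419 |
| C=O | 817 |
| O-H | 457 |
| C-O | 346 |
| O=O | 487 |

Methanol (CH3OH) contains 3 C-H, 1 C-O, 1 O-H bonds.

Bonds broken (reactants):
  C-H: 6 × 419 = 2514
  C-O: 2 × 346 = 692
  O-H: 2 × 457 = 914
  O=O: 3 × 487 = 1461
  Σ(broken) = 5581 kJ
Bonds formed (products):
  C=O: 4 × 817 = 3268
  O-H: 8 × 457 = 3656
  Σ(formed) = 6924 kJ
ΔH = Σ(broken) − Σ(formed) = 5581 − 6924 = −1343 kJ

ΔH ≈ −1343 kJ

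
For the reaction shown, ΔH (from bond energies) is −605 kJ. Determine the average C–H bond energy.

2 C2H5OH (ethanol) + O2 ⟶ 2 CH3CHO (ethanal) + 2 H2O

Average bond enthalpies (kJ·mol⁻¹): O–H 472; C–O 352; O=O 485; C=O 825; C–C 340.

D(C–H) ≈ 400 kJ/mol

Let D be the C–H bond energy.
Σ(broken) = 2×340 + 10×D + 2×352 + 2×472 + 1×485 = 2813 + 10D
Σ(formed) = 2×340 + 8×D + 2×825 + 4×472 = 4218 + 8D
ΔH = Σ(broken) − Σ(formed) = (2813 + 10D) − (4218 + 8D) = −1405 + 2D
Setting this equal to −605 kJ gives 2D = 800, so D = 400 kJ/mol.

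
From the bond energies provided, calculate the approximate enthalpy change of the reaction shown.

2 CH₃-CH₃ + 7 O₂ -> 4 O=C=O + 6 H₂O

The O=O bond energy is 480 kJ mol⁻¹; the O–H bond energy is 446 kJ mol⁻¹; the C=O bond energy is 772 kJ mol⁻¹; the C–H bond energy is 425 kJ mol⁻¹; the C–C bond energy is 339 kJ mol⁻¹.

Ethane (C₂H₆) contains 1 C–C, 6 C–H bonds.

ΔH ≈ −2390 kJ

Bonds broken (reactants):
  C–C: 2 × 339 = 678
  C–H: 12 × 425 = 5100
  O=O: 7 × 480 = 3360
  Σ(broken) = 9138 kJ
Bonds formed (products):
  C=O: 8 × 772 = 6176
  O–H: 12 × 446 = 5352
  Σ(formed) = 11528 kJ
ΔH = Σ(broken) − Σ(formed) = 9138 − 11528 = −2390 kJ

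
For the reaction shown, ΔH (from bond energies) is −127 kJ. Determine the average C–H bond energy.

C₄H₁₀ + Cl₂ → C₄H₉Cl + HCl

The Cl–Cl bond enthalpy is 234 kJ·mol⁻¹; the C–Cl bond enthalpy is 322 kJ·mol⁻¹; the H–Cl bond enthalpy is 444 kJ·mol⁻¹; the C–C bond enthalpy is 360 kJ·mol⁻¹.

Let D be the C–H bond energy.
Σ(broken) = 3×360 + 10×D + 1×234 = 1314 + 10D
Σ(formed) = 3×360 + 1×322 + 9×D + 1×444 = 1846 + 9D
ΔH = Σ(broken) − Σ(formed) = (1314 + 10D) − (1846 + 9D) = −532 + D
Setting this equal to −127 kJ gives D = 405 kJ/mol.

D(C–H) ≈ 405 kJ/mol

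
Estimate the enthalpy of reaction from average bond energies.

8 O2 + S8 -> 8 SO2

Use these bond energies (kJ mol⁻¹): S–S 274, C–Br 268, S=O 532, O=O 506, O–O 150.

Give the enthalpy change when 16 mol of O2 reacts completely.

Bonds broken (reactants):
  O=O: 8 × 506 = 4048
  S–S: 8 × 274 = 2192
  Σ(broken) = 6240 kJ
Bonds formed (products):
  S=O: 16 × 532 = 8512
  Σ(formed) = 8512 kJ
ΔH = Σ(broken) − Σ(formed) = 6240 − 8512 = −2272 kJ
For 2× the reaction as written: 2 × (−2272) = −4544 kJ

ΔH = −4544 kJ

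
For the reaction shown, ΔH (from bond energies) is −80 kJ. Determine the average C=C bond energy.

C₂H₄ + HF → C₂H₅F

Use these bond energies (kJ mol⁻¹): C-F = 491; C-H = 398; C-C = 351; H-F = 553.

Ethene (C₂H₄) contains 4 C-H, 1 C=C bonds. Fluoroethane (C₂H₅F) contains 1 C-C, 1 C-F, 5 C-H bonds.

D(C=C) ≈ 607 kJ/mol

Let D be the C=C bond energy.
Σ(broken) = 4×398 + 1×D + 1×553 = 2145 + D
Σ(formed) = 1×351 + 1×491 + 5×398 = 2832
ΔH = Σ(broken) − Σ(formed) = (2145 + D) − (2832) = −687 + D
Setting this equal to −80 kJ gives D = 607 kJ/mol.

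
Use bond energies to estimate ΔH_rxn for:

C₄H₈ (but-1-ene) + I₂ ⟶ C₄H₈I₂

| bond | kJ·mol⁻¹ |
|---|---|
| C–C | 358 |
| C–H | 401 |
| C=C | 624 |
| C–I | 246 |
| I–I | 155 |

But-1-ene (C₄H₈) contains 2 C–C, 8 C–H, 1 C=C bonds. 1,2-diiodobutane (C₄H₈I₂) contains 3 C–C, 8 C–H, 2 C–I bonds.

Bonds broken (reactants):
  C–C: 2 × 358 = 716
  C–H: 8 × 401 = 3208
  C=C: 1 × 624 = 624
  I–I: 1 × 155 = 155
  Σ(broken) = 4703 kJ
Bonds formed (products):
  C–C: 3 × 358 = 1074
  C–H: 8 × 401 = 3208
  C–I: 2 × 246 = 492
  Σ(formed) = 4774 kJ
ΔH = Σ(broken) − Σ(formed) = 4703 − 4774 = −71 kJ

ΔH ≈ −71 kJ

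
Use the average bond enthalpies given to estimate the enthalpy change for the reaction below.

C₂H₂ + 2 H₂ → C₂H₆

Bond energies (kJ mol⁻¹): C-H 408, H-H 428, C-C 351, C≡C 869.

Bonds broken (reactants):
  C≡C: 1 × 869 = 869
  C-H: 2 × 408 = 816
  H-H: 2 × 428 = 856
  Σ(broken) = 2541 kJ
Bonds formed (products):
  C-C: 1 × 351 = 351
  C-H: 6 × 408 = 2448
  Σ(formed) = 2799 kJ
ΔH = Σ(broken) − Σ(formed) = 2541 − 2799 = −258 kJ

ΔH ≈ −258 kJ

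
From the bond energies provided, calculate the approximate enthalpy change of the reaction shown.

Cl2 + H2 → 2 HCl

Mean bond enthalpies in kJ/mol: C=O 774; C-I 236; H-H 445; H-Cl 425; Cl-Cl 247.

Bonds broken (reactants):
  Cl-Cl: 1 × 247 = 247
  H-H: 1 × 445 = 445
  Σ(broken) = 692 kJ
Bonds formed (products):
  H-Cl: 2 × 425 = 850
  Σ(formed) = 850 kJ
ΔH = Σ(broken) − Σ(formed) = 692 − 850 = −158 kJ

ΔH ≈ −158 kJ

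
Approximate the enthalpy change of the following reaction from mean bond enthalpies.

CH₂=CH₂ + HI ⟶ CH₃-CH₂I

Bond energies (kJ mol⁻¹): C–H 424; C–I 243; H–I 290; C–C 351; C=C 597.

Bonds broken (reactants):
  C–H: 4 × 424 = 1696
  C=C: 1 × 597 = 597
  H–I: 1 × 290 = 290
  Σ(broken) = 2583 kJ
Bonds formed (products):
  C–C: 1 × 351 = 351
  C–H: 5 × 424 = 2120
  C–I: 1 × 243 = 243
  Σ(formed) = 2714 kJ
ΔH = Σ(broken) − Σ(formed) = 2583 − 2714 = −131 kJ

ΔH ≈ −131 kJ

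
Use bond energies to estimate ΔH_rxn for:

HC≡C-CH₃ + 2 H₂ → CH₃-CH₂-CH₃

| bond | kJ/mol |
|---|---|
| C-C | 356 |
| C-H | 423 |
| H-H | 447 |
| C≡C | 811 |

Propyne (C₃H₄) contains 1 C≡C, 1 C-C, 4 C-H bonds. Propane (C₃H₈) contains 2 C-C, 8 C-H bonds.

ΔH ≈ −343 kJ

Bonds broken (reactants):
  C≡C: 1 × 811 = 811
  C-C: 1 × 356 = 356
  C-H: 4 × 423 = 1692
  H-H: 2 × 447 = 894
  Σ(broken) = 3753 kJ
Bonds formed (products):
  C-C: 2 × 356 = 712
  C-H: 8 × 423 = 3384
  Σ(formed) = 4096 kJ
ΔH = Σ(broken) − Σ(formed) = 3753 − 4096 = −343 kJ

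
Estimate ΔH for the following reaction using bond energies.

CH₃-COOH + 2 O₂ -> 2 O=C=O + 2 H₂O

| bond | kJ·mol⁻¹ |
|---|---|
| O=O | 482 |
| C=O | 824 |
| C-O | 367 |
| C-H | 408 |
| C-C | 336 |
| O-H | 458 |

ΔH ≈ −955 kJ

Bonds broken (reactants):
  C-C: 1 × 336 = 336
  C-H: 3 × 408 = 1224
  C-O: 1 × 367 = 367
  C=O: 1 × 824 = 824
  O-H: 1 × 458 = 458
  O=O: 2 × 482 = 964
  Σ(broken) = 4173 kJ
Bonds formed (products):
  C=O: 4 × 824 = 3296
  O-H: 4 × 458 = 1832
  Σ(formed) = 5128 kJ
ΔH = Σ(broken) − Σ(formed) = 4173 − 5128 = −955 kJ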